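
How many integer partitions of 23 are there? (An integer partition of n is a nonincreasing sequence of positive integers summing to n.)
p(23) = 1255

Compute p(n) via the recurrence p(n, m) = p(n, m−1) + p(n−m, m), where p(n, m) counts partitions of n with all parts ≤ m and p(n) = p(n, n). The base cases are p(0, m) = 1 and p(n, 0) = 0 for n > 0. Filling the table yields p(23) = 1255. (Euler's pentagonal recurrence is an alternative.)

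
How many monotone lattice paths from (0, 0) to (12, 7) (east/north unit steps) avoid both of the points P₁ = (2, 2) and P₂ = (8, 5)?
Number of paths = 20625

Inclusion–exclusion. Total paths: C(19, 12) = 50388. Through P₁: C(4, 2)·C(15, 10) = 18018. Through P₂: C(13, 8)·C(6, 4) = 19305. Since P₁ is strictly southwest of P₂, a monotone path through both must visit P₁ then P₂; paths through both = C(4, 2)·C(9, 6)·C(6, 4) = 7560. Avoid both = 50388 − 18018 − 19305 + 7560 = 20625.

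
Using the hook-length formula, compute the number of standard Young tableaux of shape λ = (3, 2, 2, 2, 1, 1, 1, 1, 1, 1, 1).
# SYT of shape (3, 2, 2, 2, 1, 1, 1, 1, 1, 1, 1) = 10752

Hook-length formula: f^λ = n! / Π hook(c), product over all cells c of the Young diagram. For λ = (3, 2, 2, 2, 1, 1, 1, 1, 1, 1, 1), n = 16 boxes. Hook lengths by row (left-to-right, top-to-bottom): [13, 5, 1]; [11, 3]; [10, 2]; [9, 1]; [7]; [6]; [5]; [4]; [3]; [2]; [1]. Product of hooks = 1945944000. So f^λ = 16! / 1945944000 = 20922789888000 / 1945944000 = 10752.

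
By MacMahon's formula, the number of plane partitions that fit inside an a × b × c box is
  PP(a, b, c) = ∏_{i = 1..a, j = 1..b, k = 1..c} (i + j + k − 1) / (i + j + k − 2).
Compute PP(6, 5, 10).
PP(6, 5, 10) = 559611782036736

Evaluate the triple product over i = 1..6, j = 1..5, k = 1..10. The factors are (2/1) · (3/2) · (4/3) · (5/4) · (6/5) · (7/6) · (8/7) · (9/8) · … (300 factors total). The numerators and denominators telescope so the product is an integer; carrying out the multiplication exactly gives PP(6, 5, 10) = 559611782036736.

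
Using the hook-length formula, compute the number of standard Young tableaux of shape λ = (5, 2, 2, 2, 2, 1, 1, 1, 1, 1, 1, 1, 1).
# SYT of shape (5, 2, 2, 2, 2, 1, 1, 1, 1, 1, 1, 1, 1) = 3770550

Hook-length formula: f^λ = n! / Π hook(c), product over all cells c of the Young diagram. For λ = (5, 2, 2, 2, 2, 1, 1, 1, 1, 1, 1, 1, 1), n = 21 boxes. Hook lengths by row (left-to-right, top-to-bottom): [17, 8, 3, 2, 1]; [13, 4]; [12, 3]; [11, 2]; [10, 1]; [8]; [7]; [6]; [5]; [4]; [3]; [2]; [1]. Product of hooks = 13549997260800. So f^λ = 21! / 13549997260800 = 51090942171709440000 / 13549997260800 = 3770550.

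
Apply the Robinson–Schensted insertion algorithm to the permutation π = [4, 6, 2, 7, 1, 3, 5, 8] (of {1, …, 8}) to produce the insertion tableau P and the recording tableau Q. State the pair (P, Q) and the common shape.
P = [1, 3, 5, 8] / [2, 6, 7] / [4];  Q = [1, 2, 4, 8] / [3, 6, 7] / [5];  common shape = (4, 3, 1)

Row-insert the values π_1, π_2, … into P one at a time, bumping the leftmost entry strictly greater than the inserted value down to the next row. The recording tableau Q records, in position (i, j), the step at which that cell was added to P.
  Insert 4 (step 1): P = [4];  Q = [1]
  Insert 6 (step 2): P = [4, 6];  Q = [1, 2]
  Insert 2 (step 3): P = [2, 6] / [4];  Q = [1, 2] / [3]
  Insert 7 (step 4): P = [2, 6, 7] / [4];  Q = [1, 2, 4] / [3]
  Insert 1 (step 5): P = [1, 6, 7] / [2] / [4];  Q = [1, 2, 4] / [3] / [5]
  Insert 3 (step 6): P = [1, 3, 7] / [2, 6] / [4];  Q = [1, 2, 4] / [3, 6] / [5]
  Insert 5 (step 7): P = [1, 3, 5] / [2, 6, 7] / [4];  Q = [1, 2, 4] / [3, 6, 7] / [5]
  Insert 8 (step 8): P = [1, 3, 5, 8] / [2, 6, 7] / [4];  Q = [1, 2, 4, 8] / [3, 6, 7] / [5]
Final shape: (4, 3, 1).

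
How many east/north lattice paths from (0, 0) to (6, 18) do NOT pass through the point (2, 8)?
Number of paths = 89551

Total paths from (0, 0) to (6, 18): C(24, 6) = 134596. Paths through (2, 8): (paths (0, 0) → (2, 8)) × (paths (2, 8) → (6, 18)) = C(10, 2) · C(14, 4) = 45 · 1001 = 45045. Avoidance count = 134596 − 45045 = 89551.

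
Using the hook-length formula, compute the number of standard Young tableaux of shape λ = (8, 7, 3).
# SYT of shape (8, 7, 3) = 510510

Hook-length formula: f^λ = n! / Π hook(c), product over all cells c of the Young diagram. For λ = (8, 7, 3), n = 18 boxes. Hook lengths by row (left-to-right, top-to-bottom): [10, 9, 8, 6, 5, 4, 3, 1]; [8, 7, 6, 4, 3, 2, 1]; [3, 2, 1]. Product of hooks = 12541132800. So f^λ = 18! / 12541132800 = 6402373705728000 / 12541132800 = 510510.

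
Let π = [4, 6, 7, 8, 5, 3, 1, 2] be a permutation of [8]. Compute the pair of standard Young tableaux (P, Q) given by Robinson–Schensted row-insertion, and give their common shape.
P = [1, 2, 7, 8] / [3, 5] / [4] / [6];  Q = [1, 2, 3, 4] / [5, 8] / [6] / [7];  common shape = (4, 2, 1, 1)

Row-insert the values π_1, π_2, … into P one at a time, bumping the leftmost entry strictly greater than the inserted value down to the next row. The recording tableau Q records, in position (i, j), the step at which that cell was added to P.
  Insert 4 (step 1): P = [4];  Q = [1]
  Insert 6 (step 2): P = [4, 6];  Q = [1, 2]
  Insert 7 (step 3): P = [4, 6, 7];  Q = [1, 2, 3]
  Insert 8 (step 4): P = [4, 6, 7, 8];  Q = [1, 2, 3, 4]
  Insert 5 (step 5): P = [4, 5, 7, 8] / [6];  Q = [1, 2, 3, 4] / [5]
  Insert 3 (step 6): P = [3, 5, 7, 8] / [4] / [6];  Q = [1, 2, 3, 4] / [5] / [6]
  Insert 1 (step 7): P = [1, 5, 7, 8] / [3] / [4] / [6];  Q = [1, 2, 3, 4] / [5] / [6] / [7]
  Insert 2 (step 8): P = [1, 2, 7, 8] / [3, 5] / [4] / [6];  Q = [1, 2, 3, 4] / [5, 8] / [6] / [7]
Final shape: (4, 2, 1, 1).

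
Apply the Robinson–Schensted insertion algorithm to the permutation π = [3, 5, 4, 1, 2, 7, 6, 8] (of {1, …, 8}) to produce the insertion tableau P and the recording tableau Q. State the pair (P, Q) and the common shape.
P = [1, 2, 6, 8] / [3, 4, 7] / [5];  Q = [1, 2, 6, 8] / [3, 5, 7] / [4];  common shape = (4, 3, 1)

Row-insert the values π_1, π_2, … into P one at a time, bumping the leftmost entry strictly greater than the inserted value down to the next row. The recording tableau Q records, in position (i, j), the step at which that cell was added to P.
  Insert 3 (step 1): P = [3];  Q = [1]
  Insert 5 (step 2): P = [3, 5];  Q = [1, 2]
  Insert 4 (step 3): P = [3, 4] / [5];  Q = [1, 2] / [3]
  Insert 1 (step 4): P = [1, 4] / [3] / [5];  Q = [1, 2] / [3] / [4]
  Insert 2 (step 5): P = [1, 2] / [3, 4] / [5];  Q = [1, 2] / [3, 5] / [4]
  Insert 7 (step 6): P = [1, 2, 7] / [3, 4] / [5];  Q = [1, 2, 6] / [3, 5] / [4]
  Insert 6 (step 7): P = [1, 2, 6] / [3, 4, 7] / [5];  Q = [1, 2, 6] / [3, 5, 7] / [4]
  Insert 8 (step 8): P = [1, 2, 6, 8] / [3, 4, 7] / [5];  Q = [1, 2, 6, 8] / [3, 5, 7] / [4]
Final shape: (4, 3, 1).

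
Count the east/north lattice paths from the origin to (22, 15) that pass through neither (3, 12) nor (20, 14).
Number of paths = 5187805555

Inclusion–exclusion. Total paths: C(37, 22) = 9364199760. Through P₁: C(15, 3)·C(22, 19) = 700700. Through P₂: C(34, 20)·C(3, 2) = 4175926920. Since P₁ is strictly southwest of P₂, a monotone path through both must visit P₁ then P₂; paths through both = C(15, 3)·C(19, 17)·C(3, 2) = 233415. Avoid both = 9364199760 − 700700 − 4175926920 + 233415 = 5187805555.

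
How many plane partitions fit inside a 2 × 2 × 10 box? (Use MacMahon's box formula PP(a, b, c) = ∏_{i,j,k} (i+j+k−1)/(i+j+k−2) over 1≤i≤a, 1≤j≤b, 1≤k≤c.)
PP(2, 2, 10) = 1716

Evaluate the triple product over i = 1..2, j = 1..2, k = 1..10. The factors are (2/1) · (3/2) · (4/3) · (5/4) · (6/5) · (7/6) · (8/7) · (9/8) · … (40 factors total). The numerators and denominators telescope so the product is an integer; carrying out the multiplication exactly gives PP(2, 2, 10) = 1716.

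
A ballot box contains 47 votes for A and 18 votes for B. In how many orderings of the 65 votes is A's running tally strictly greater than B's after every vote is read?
Strict-lead orderings = 2222318615734560

Total orderings of the 65 votes with 47 for A: C(65, 47) = 4981058966301600. By the Bertrand ballot formula (Cycle Lemma / reflection principle), the number of orderings in which A is strictly ahead of B throughout is (p − q)/(p + q) · C(p + q, p) = (47 − 18)/(47 + 18) · 4981058966301600 = 2222318615734560.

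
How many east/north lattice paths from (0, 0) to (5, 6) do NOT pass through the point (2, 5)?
Number of paths = 378

Total paths from (0, 0) to (5, 6): C(11, 5) = 462. Paths through (2, 5): (paths (0, 0) → (2, 5)) × (paths (2, 5) → (5, 6)) = C(7, 2) · C(4, 3) = 21 · 4 = 84. Avoidance count = 462 − 84 = 378.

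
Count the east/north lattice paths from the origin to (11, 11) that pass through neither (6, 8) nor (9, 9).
Number of paths = 317616

Inclusion–exclusion. Total paths: C(22, 11) = 705432. Through P₁: C(14, 6)·C(8, 5) = 168168. Through P₂: C(18, 9)·C(4, 2) = 291720. Since P₁ is strictly southwest of P₂, a monotone path through both must visit P₁ then P₂; paths through both = C(14, 6)·C(4, 3)·C(4, 2) = 72072. Avoid both = 705432 − 168168 − 291720 + 72072 = 317616.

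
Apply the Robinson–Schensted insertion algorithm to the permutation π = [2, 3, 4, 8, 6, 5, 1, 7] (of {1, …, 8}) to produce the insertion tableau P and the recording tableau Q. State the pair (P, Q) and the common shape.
P = [1, 3, 4, 5, 7] / [2] / [6] / [8];  Q = [1, 2, 3, 4, 8] / [5] / [6] / [7];  common shape = (5, 1, 1, 1)

Row-insert the values π_1, π_2, … into P one at a time, bumping the leftmost entry strictly greater than the inserted value down to the next row. The recording tableau Q records, in position (i, j), the step at which that cell was added to P.
  Insert 2 (step 1): P = [2];  Q = [1]
  Insert 3 (step 2): P = [2, 3];  Q = [1, 2]
  Insert 4 (step 3): P = [2, 3, 4];  Q = [1, 2, 3]
  Insert 8 (step 4): P = [2, 3, 4, 8];  Q = [1, 2, 3, 4]
  Insert 6 (step 5): P = [2, 3, 4, 6] / [8];  Q = [1, 2, 3, 4] / [5]
  Insert 5 (step 6): P = [2, 3, 4, 5] / [6] / [8];  Q = [1, 2, 3, 4] / [5] / [6]
  Insert 1 (step 7): P = [1, 3, 4, 5] / [2] / [6] / [8];  Q = [1, 2, 3, 4] / [5] / [6] / [7]
  Insert 7 (step 8): P = [1, 3, 4, 5, 7] / [2] / [6] / [8];  Q = [1, 2, 3, 4, 8] / [5] / [6] / [7]
Final shape: (5, 1, 1, 1).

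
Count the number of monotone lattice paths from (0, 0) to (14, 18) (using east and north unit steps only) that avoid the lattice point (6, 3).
Number of paths = 430249224

Total paths from (0, 0) to (14, 18): C(32, 14) = 471435600. Paths through (6, 3): (paths (0, 0) → (6, 3)) × (paths (6, 3) → (14, 18)) = C(9, 6) · C(23, 8) = 84 · 490314 = 41186376. Avoidance count = 471435600 − 41186376 = 430249224.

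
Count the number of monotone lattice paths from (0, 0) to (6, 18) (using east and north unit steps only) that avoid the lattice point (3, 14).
Number of paths = 110796

Total paths from (0, 0) to (6, 18): C(24, 6) = 134596. Paths through (3, 14): (paths (0, 0) → (3, 14)) × (paths (3, 14) → (6, 18)) = C(17, 3) · C(7, 3) = 680 · 35 = 23800. Avoidance count = 134596 − 23800 = 110796.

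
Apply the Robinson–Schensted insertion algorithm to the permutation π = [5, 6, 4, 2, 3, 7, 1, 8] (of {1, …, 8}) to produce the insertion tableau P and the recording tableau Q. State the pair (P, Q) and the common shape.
P = [1, 3, 7, 8] / [2, 6] / [4] / [5];  Q = [1, 2, 6, 8] / [3, 5] / [4] / [7];  common shape = (4, 2, 1, 1)

Row-insert the values π_1, π_2, … into P one at a time, bumping the leftmost entry strictly greater than the inserted value down to the next row. The recording tableau Q records, in position (i, j), the step at which that cell was added to P.
  Insert 5 (step 1): P = [5];  Q = [1]
  Insert 6 (step 2): P = [5, 6];  Q = [1, 2]
  Insert 4 (step 3): P = [4, 6] / [5];  Q = [1, 2] / [3]
  Insert 2 (step 4): P = [2, 6] / [4] / [5];  Q = [1, 2] / [3] / [4]
  Insert 3 (step 5): P = [2, 3] / [4, 6] / [5];  Q = [1, 2] / [3, 5] / [4]
  Insert 7 (step 6): P = [2, 3, 7] / [4, 6] / [5];  Q = [1, 2, 6] / [3, 5] / [4]
  Insert 1 (step 7): P = [1, 3, 7] / [2, 6] / [4] / [5];  Q = [1, 2, 6] / [3, 5] / [4] / [7]
  Insert 8 (step 8): P = [1, 3, 7, 8] / [2, 6] / [4] / [5];  Q = [1, 2, 6, 8] / [3, 5] / [4] / [7]
Final shape: (4, 2, 1, 1).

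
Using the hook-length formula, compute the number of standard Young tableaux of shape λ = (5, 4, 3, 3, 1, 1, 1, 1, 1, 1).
# SYT of shape (5, 4, 3, 3, 1, 1, 1, 1, 1, 1) = 155195040

Hook-length formula: f^λ = n! / Π hook(c), product over all cells c of the Young diagram. For λ = (5, 4, 3, 3, 1, 1, 1, 1, 1, 1), n = 21 boxes. Hook lengths by row (left-to-right, top-to-bottom): [14, 7, 6, 3, 1]; [12, 5, 4, 1]; [10, 3, 2]; [9, 2, 1]; [6]; [5]; [4]; [3]; [2]; [1]. Product of hooks = 329204736000. So f^λ = 21! / 329204736000 = 51090942171709440000 / 329204736000 = 155195040.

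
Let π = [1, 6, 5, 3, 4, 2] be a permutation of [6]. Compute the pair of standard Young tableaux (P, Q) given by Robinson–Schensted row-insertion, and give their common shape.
P = [1, 2, 4] / [3] / [5] / [6];  Q = [1, 2, 5] / [3] / [4] / [6];  common shape = (3, 1, 1, 1)

Row-insert the values π_1, π_2, … into P one at a time, bumping the leftmost entry strictly greater than the inserted value down to the next row. The recording tableau Q records, in position (i, j), the step at which that cell was added to P.
  Insert 1 (step 1): P = [1];  Q = [1]
  Insert 6 (step 2): P = [1, 6];  Q = [1, 2]
  Insert 5 (step 3): P = [1, 5] / [6];  Q = [1, 2] / [3]
  Insert 3 (step 4): P = [1, 3] / [5] / [6];  Q = [1, 2] / [3] / [4]
  Insert 4 (step 5): P = [1, 3, 4] / [5] / [6];  Q = [1, 2, 5] / [3] / [4]
  Insert 2 (step 6): P = [1, 2, 4] / [3] / [5] / [6];  Q = [1, 2, 5] / [3] / [4] / [6]
Final shape: (3, 1, 1, 1).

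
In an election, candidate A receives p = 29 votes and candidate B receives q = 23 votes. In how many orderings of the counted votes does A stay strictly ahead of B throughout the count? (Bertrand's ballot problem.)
Strict-lead orderings = 40715807302800

Total orderings of the 52 votes with 29 for A: C(52, 29) = 352870329957600. By the Bertrand ballot formula (Cycle Lemma / reflection principle), the number of orderings in which A is strictly ahead of B throughout is (p − q)/(p + q) · C(p + q, p) = (29 − 23)/(29 + 23) · 352870329957600 = 40715807302800.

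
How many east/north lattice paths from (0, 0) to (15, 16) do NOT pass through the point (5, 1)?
Number of paths = 280927635

Total paths from (0, 0) to (15, 16): C(31, 15) = 300540195. Paths through (5, 1): (paths (0, 0) → (5, 1)) × (paths (5, 1) → (15, 16)) = C(6, 5) · C(25, 10) = 6 · 3268760 = 19612560. Avoidance count = 300540195 − 19612560 = 280927635.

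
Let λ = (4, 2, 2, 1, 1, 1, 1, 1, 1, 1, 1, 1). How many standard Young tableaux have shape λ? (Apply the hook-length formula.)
# SYT of shape (4, 2, 2, 1, 1, 1, 1, 1, 1, 1, 1, 1) = 24752

Hook-length formula: f^λ = n! / Π hook(c), product over all cells c of the Young diagram. For λ = (4, 2, 2, 1, 1, 1, 1, 1, 1, 1, 1, 1), n = 17 boxes. Hook lengths by row (left-to-right, top-to-bottom): [15, 5, 2, 1]; [12, 2]; [11, 1]; [9]; [8]; [7]; [6]; [5]; [4]; [3]; [2]; [1]. Product of hooks = 14370048000. So f^λ = 17! / 14370048000 = 355687428096000 / 14370048000 = 24752.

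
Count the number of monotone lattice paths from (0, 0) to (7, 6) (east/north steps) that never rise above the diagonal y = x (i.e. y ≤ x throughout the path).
Number of paths = 429

By the reflection principle (André's argument), the number of monotone paths to (7, 6) with n ≤ m that never go above y = x is C(13, 7) − C(13, 8) = 1716 − 1287 = 429.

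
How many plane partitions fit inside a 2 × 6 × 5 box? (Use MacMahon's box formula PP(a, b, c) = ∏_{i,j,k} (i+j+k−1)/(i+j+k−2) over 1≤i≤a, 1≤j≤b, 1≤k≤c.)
PP(2, 6, 5) = 60984

Evaluate the triple product over i = 1..2, j = 1..6, k = 1..5. The factors are (2/1) · (3/2) · (4/3) · (5/4) · (6/5) · (3/2) · (4/3) · (5/4) · … (60 factors total). The numerators and denominators telescope so the product is an integer; carrying out the multiplication exactly gives PP(2, 6, 5) = 60984.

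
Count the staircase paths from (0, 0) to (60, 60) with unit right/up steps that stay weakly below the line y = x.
C_60 = 1583850964596120042686772779038896

These NE paths below the diagonal are counted by the Catalan number C_n = (1/(n + 1)) · C(2n, n). For n = 60: C_60 = (1/61) · C(120, 60) = 96614908840363322603893139521372656/61 = 1583850964596120042686772779038896.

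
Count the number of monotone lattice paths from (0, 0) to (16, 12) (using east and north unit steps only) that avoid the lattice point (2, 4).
Number of paths = 25625205

Total paths from (0, 0) to (16, 12): C(28, 16) = 30421755. Paths through (2, 4): (paths (0, 0) → (2, 4)) × (paths (2, 4) → (16, 12)) = C(6, 2) · C(22, 14) = 15 · 319770 = 4796550. Avoidance count = 30421755 − 4796550 = 25625205.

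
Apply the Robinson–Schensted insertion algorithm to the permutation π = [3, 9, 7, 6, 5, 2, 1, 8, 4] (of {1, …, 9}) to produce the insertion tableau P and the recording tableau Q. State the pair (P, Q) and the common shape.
P = [1, 4, 8] / [2, 5] / [3] / [6] / [7] / [9];  Q = [1, 2, 8] / [3, 9] / [4] / [5] / [6] / [7];  common shape = (3, 2, 1, 1, 1, 1)

Row-insert the values π_1, π_2, … into P one at a time, bumping the leftmost entry strictly greater than the inserted value down to the next row. The recording tableau Q records, in position (i, j), the step at which that cell was added to P.
  Insert 3 (step 1): P = [3];  Q = [1]
  Insert 9 (step 2): P = [3, 9];  Q = [1, 2]
  Insert 7 (step 3): P = [3, 7] / [9];  Q = [1, 2] / [3]
  Insert 6 (step 4): P = [3, 6] / [7] / [9];  Q = [1, 2] / [3] / [4]
  Insert 5 (step 5): P = [3, 5] / [6] / [7] / [9];  Q = [1, 2] / [3] / [4] / [5]
  Insert 2 (step 6): P = [2, 5] / [3] / [6] / [7] / [9];  Q = [1, 2] / [3] / [4] / [5] / [6]
  Insert 1 (step 7): P = [1, 5] / [2] / [3] / [6] / [7] / [9];  Q = [1, 2] / [3] / [4] / [5] / [6] / [7]
  Insert 8 (step 8): P = [1, 5, 8] / [2] / [3] / [6] / [7] / [9];  Q = [1, 2, 8] / [3] / [4] / [5] / [6] / [7]
  Insert 4 (step 9): P = [1, 4, 8] / [2, 5] / [3] / [6] / [7] / [9];  Q = [1, 2, 8] / [3, 9] / [4] / [5] / [6] / [7]
Final shape: (3, 2, 1, 1, 1, 1).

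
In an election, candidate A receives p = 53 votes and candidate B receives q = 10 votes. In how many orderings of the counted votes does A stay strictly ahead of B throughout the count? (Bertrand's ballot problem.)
Strict-lead orderings = 87232342461

Total orderings of the 63 votes with 53 for A: C(63, 53) = 127805525001. By the Bertrand ballot formula (Cycle Lemma / reflection principle), the number of orderings in which A is strictly ahead of B throughout is (p − q)/(p + q) · C(p + q, p) = (53 − 10)/(53 + 10) · 127805525001 = 87232342461.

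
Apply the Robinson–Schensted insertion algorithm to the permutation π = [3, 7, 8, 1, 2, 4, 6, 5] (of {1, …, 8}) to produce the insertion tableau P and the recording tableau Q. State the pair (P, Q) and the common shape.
P = [1, 2, 4, 5] / [3, 6, 8] / [7];  Q = [1, 2, 3, 7] / [4, 5, 6] / [8];  common shape = (4, 3, 1)

Row-insert the values π_1, π_2, … into P one at a time, bumping the leftmost entry strictly greater than the inserted value down to the next row. The recording tableau Q records, in position (i, j), the step at which that cell was added to P.
  Insert 3 (step 1): P = [3];  Q = [1]
  Insert 7 (step 2): P = [3, 7];  Q = [1, 2]
  Insert 8 (step 3): P = [3, 7, 8];  Q = [1, 2, 3]
  Insert 1 (step 4): P = [1, 7, 8] / [3];  Q = [1, 2, 3] / [4]
  Insert 2 (step 5): P = [1, 2, 8] / [3, 7];  Q = [1, 2, 3] / [4, 5]
  Insert 4 (step 6): P = [1, 2, 4] / [3, 7, 8];  Q = [1, 2, 3] / [4, 5, 6]
  Insert 6 (step 7): P = [1, 2, 4, 6] / [3, 7, 8];  Q = [1, 2, 3, 7] / [4, 5, 6]
  Insert 5 (step 8): P = [1, 2, 4, 5] / [3, 6, 8] / [7];  Q = [1, 2, 3, 7] / [4, 5, 6] / [8]
Final shape: (4, 3, 1).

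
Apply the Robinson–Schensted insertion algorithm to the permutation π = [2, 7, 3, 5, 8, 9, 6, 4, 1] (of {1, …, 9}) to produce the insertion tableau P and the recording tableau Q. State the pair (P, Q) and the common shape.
P = [1, 3, 4, 6, 9] / [2, 8] / [5] / [7];  Q = [1, 2, 4, 5, 6] / [3, 7] / [8] / [9];  common shape = (5, 2, 1, 1)

Row-insert the values π_1, π_2, … into P one at a time, bumping the leftmost entry strictly greater than the inserted value down to the next row. The recording tableau Q records, in position (i, j), the step at which that cell was added to P.
  Insert 2 (step 1): P = [2];  Q = [1]
  Insert 7 (step 2): P = [2, 7];  Q = [1, 2]
  Insert 3 (step 3): P = [2, 3] / [7];  Q = [1, 2] / [3]
  Insert 5 (step 4): P = [2, 3, 5] / [7];  Q = [1, 2, 4] / [3]
  Insert 8 (step 5): P = [2, 3, 5, 8] / [7];  Q = [1, 2, 4, 5] / [3]
  Insert 9 (step 6): P = [2, 3, 5, 8, 9] / [7];  Q = [1, 2, 4, 5, 6] / [3]
  Insert 6 (step 7): P = [2, 3, 5, 6, 9] / [7, 8];  Q = [1, 2, 4, 5, 6] / [3, 7]
  Insert 4 (step 8): P = [2, 3, 4, 6, 9] / [5, 8] / [7];  Q = [1, 2, 4, 5, 6] / [3, 7] / [8]
  Insert 1 (step 9): P = [1, 3, 4, 6, 9] / [2, 8] / [5] / [7];  Q = [1, 2, 4, 5, 6] / [3, 7] / [8] / [9]
Final shape: (5, 2, 1, 1).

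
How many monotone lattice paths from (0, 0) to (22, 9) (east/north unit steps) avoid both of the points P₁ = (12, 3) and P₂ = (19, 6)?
Number of paths = 14066435

Inclusion–exclusion. Total paths: C(31, 22) = 20160075. Through P₁: C(15, 12)·C(16, 10) = 3643640. Through P₂: C(25, 19)·C(6, 3) = 3542000. Since P₁ is strictly southwest of P₂, a monotone path through both must visit P₁ then P₂; paths through both = C(15, 12)·C(10, 7)·C(6, 3) = 1092000. Avoid both = 20160075 − 3643640 − 3542000 + 1092000 = 14066435.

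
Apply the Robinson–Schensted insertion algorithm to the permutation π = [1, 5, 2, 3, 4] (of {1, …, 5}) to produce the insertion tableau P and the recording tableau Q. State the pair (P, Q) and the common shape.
P = [1, 2, 3, 4] / [5];  Q = [1, 2, 4, 5] / [3];  common shape = (4, 1)

Row-insert the values π_1, π_2, … into P one at a time, bumping the leftmost entry strictly greater than the inserted value down to the next row. The recording tableau Q records, in position (i, j), the step at which that cell was added to P.
  Insert 1 (step 1): P = [1];  Q = [1]
  Insert 5 (step 2): P = [1, 5];  Q = [1, 2]
  Insert 2 (step 3): P = [1, 2] / [5];  Q = [1, 2] / [3]
  Insert 3 (step 4): P = [1, 2, 3] / [5];  Q = [1, 2, 4] / [3]
  Insert 4 (step 5): P = [1, 2, 3, 4] / [5];  Q = [1, 2, 4, 5] / [3]
Final shape: (4, 1).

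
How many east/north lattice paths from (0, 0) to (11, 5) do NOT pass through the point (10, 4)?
Number of paths = 2366

Total paths from (0, 0) to (11, 5): C(16, 11) = 4368. Paths through (10, 4): (paths (0, 0) → (10, 4)) × (paths (10, 4) → (11, 5)) = C(14, 10) · C(2, 1) = 1001 · 2 = 2002. Avoidance count = 4368 − 2002 = 2366.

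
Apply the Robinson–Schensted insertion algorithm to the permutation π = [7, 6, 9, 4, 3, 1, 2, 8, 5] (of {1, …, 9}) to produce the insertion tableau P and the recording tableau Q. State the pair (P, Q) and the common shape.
P = [1, 2, 5] / [3, 8] / [4, 9] / [6] / [7];  Q = [1, 3, 8] / [2, 7] / [4, 9] / [5] / [6];  common shape = (3, 2, 2, 1, 1)

Row-insert the values π_1, π_2, … into P one at a time, bumping the leftmost entry strictly greater than the inserted value down to the next row. The recording tableau Q records, in position (i, j), the step at which that cell was added to P.
  Insert 7 (step 1): P = [7];  Q = [1]
  Insert 6 (step 2): P = [6] / [7];  Q = [1] / [2]
  Insert 9 (step 3): P = [6, 9] / [7];  Q = [1, 3] / [2]
  Insert 4 (step 4): P = [4, 9] / [6] / [7];  Q = [1, 3] / [2] / [4]
  Insert 3 (step 5): P = [3, 9] / [4] / [6] / [7];  Q = [1, 3] / [2] / [4] / [5]
  Insert 1 (step 6): P = [1, 9] / [3] / [4] / [6] / [7];  Q = [1, 3] / [2] / [4] / [5] / [6]
  Insert 2 (step 7): P = [1, 2] / [3, 9] / [4] / [6] / [7];  Q = [1, 3] / [2, 7] / [4] / [5] / [6]
  Insert 8 (step 8): P = [1, 2, 8] / [3, 9] / [4] / [6] / [7];  Q = [1, 3, 8] / [2, 7] / [4] / [5] / [6]
  Insert 5 (step 9): P = [1, 2, 5] / [3, 8] / [4, 9] / [6] / [7];  Q = [1, 3, 8] / [2, 7] / [4, 9] / [5] / [6]
Final shape: (3, 2, 2, 1, 1).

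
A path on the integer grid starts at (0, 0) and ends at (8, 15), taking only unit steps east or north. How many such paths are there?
Number of paths = 490314

A monotone lattice path from (0, 0) to (8, 15) consists of 8 east steps and 15 north steps in some order, so it is determined by which 8 of the 23 steps are east. The count is C(23, 8) = 490314.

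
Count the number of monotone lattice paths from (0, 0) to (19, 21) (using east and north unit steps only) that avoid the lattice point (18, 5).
Number of paths = 131281836367

Total paths from (0, 0) to (19, 21): C(40, 19) = 131282408400. Paths through (18, 5): (paths (0, 0) → (18, 5)) × (paths (18, 5) → (19, 21)) = C(23, 18) · C(17, 1) = 33649 · 17 = 572033. Avoidance count = 131282408400 − 572033 = 131281836367.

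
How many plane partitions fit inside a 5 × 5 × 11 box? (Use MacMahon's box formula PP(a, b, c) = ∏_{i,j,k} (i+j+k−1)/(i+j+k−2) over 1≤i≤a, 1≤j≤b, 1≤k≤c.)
PP(5, 5, 11) = 46960429261824

Evaluate the triple product over i = 1..5, j = 1..5, k = 1..11. The factors are (2/1) · (3/2) · (4/3) · (5/4) · (6/5) · (7/6) · (8/7) · (9/8) · … (275 factors total). The numerators and denominators telescope so the product is an integer; carrying out the multiplication exactly gives PP(5, 5, 11) = 46960429261824.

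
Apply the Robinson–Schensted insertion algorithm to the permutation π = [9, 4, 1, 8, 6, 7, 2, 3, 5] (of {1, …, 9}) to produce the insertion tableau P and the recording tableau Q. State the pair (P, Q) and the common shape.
P = [1, 2, 3, 5] / [4, 6, 7] / [8] / [9];  Q = [1, 4, 6, 9] / [2, 5, 8] / [3] / [7];  common shape = (4, 3, 1, 1)

Row-insert the values π_1, π_2, … into P one at a time, bumping the leftmost entry strictly greater than the inserted value down to the next row. The recording tableau Q records, in position (i, j), the step at which that cell was added to P.
  Insert 9 (step 1): P = [9];  Q = [1]
  Insert 4 (step 2): P = [4] / [9];  Q = [1] / [2]
  Insert 1 (step 3): P = [1] / [4] / [9];  Q = [1] / [2] / [3]
  Insert 8 (step 4): P = [1, 8] / [4] / [9];  Q = [1, 4] / [2] / [3]
  Insert 6 (step 5): P = [1, 6] / [4, 8] / [9];  Q = [1, 4] / [2, 5] / [3]
  Insert 7 (step 6): P = [1, 6, 7] / [4, 8] / [9];  Q = [1, 4, 6] / [2, 5] / [3]
  Insert 2 (step 7): P = [1, 2, 7] / [4, 6] / [8] / [9];  Q = [1, 4, 6] / [2, 5] / [3] / [7]
  Insert 3 (step 8): P = [1, 2, 3] / [4, 6, 7] / [8] / [9];  Q = [1, 4, 6] / [2, 5, 8] / [3] / [7]
  Insert 5 (step 9): P = [1, 2, 3, 5] / [4, 6, 7] / [8] / [9];  Q = [1, 4, 6, 9] / [2, 5, 8] / [3] / [7]
Final shape: (4, 3, 1, 1).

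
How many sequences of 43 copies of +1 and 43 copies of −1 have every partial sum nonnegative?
C_43 = 150853479205085351660700

These ballot sequences are counted by the Catalan number C_n = (1/(n + 1)) · C(2n, n). For n = 43: C_43 = (1/44) · C(86, 43) = 6637553085023755473070800/44 = 150853479205085351660700.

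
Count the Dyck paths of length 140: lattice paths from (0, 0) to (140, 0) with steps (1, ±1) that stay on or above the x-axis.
C_70 = 1321422108420282270489942177190229544600

These Dyck paths are counted by the Catalan number C_n = (1/(n + 1)) · C(2n, n). For n = 70: C_70 = (1/71) · C(140, 70) = 93820969697840041204785894580506297666600/71 = 1321422108420282270489942177190229544600.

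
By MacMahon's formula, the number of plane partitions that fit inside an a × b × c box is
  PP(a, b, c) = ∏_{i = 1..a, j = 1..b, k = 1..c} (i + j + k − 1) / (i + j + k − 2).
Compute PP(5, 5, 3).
PP(5, 5, 3) = 731808

Evaluate the triple product over i = 1..5, j = 1..5, k = 1..3. The factors are (2/1) · (3/2) · (4/3) · (3/2) · (4/3) · (5/4) · (4/3) · (5/4) · … (75 factors total). The numerators and denominators telescope so the product is an integer; carrying out the multiplication exactly gives PP(5, 5, 3) = 731808.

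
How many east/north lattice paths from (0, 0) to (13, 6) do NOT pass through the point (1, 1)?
Number of paths = 14756

Total paths from (0, 0) to (13, 6): C(19, 13) = 27132. Paths through (1, 1): (paths (0, 0) → (1, 1)) × (paths (1, 1) → (13, 6)) = C(2, 1) · C(17, 12) = 2 · 6188 = 12376. Avoidance count = 27132 − 12376 = 14756.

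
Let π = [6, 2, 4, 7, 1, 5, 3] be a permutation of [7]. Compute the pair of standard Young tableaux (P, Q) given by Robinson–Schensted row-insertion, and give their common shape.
P = [1, 3, 5] / [2, 4] / [6, 7];  Q = [1, 3, 4] / [2, 6] / [5, 7];  common shape = (3, 2, 2)

Row-insert the values π_1, π_2, … into P one at a time, bumping the leftmost entry strictly greater than the inserted value down to the next row. The recording tableau Q records, in position (i, j), the step at which that cell was added to P.
  Insert 6 (step 1): P = [6];  Q = [1]
  Insert 2 (step 2): P = [2] / [6];  Q = [1] / [2]
  Insert 4 (step 3): P = [2, 4] / [6];  Q = [1, 3] / [2]
  Insert 7 (step 4): P = [2, 4, 7] / [6];  Q = [1, 3, 4] / [2]
  Insert 1 (step 5): P = [1, 4, 7] / [2] / [6];  Q = [1, 3, 4] / [2] / [5]
  Insert 5 (step 6): P = [1, 4, 5] / [2, 7] / [6];  Q = [1, 3, 4] / [2, 6] / [5]
  Insert 3 (step 7): P = [1, 3, 5] / [2, 4] / [6, 7];  Q = [1, 3, 4] / [2, 6] / [5, 7]
Final shape: (3, 2, 2).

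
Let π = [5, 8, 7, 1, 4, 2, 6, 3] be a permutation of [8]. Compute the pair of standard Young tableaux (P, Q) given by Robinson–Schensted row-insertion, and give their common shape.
P = [1, 2, 3] / [4, 6] / [5, 7] / [8];  Q = [1, 2, 7] / [3, 5] / [4, 8] / [6];  common shape = (3, 2, 2, 1)

Row-insert the values π_1, π_2, … into P one at a time, bumping the leftmost entry strictly greater than the inserted value down to the next row. The recording tableau Q records, in position (i, j), the step at which that cell was added to P.
  Insert 5 (step 1): P = [5];  Q = [1]
  Insert 8 (step 2): P = [5, 8];  Q = [1, 2]
  Insert 7 (step 3): P = [5, 7] / [8];  Q = [1, 2] / [3]
  Insert 1 (step 4): P = [1, 7] / [5] / [8];  Q = [1, 2] / [3] / [4]
  Insert 4 (step 5): P = [1, 4] / [5, 7] / [8];  Q = [1, 2] / [3, 5] / [4]
  Insert 2 (step 6): P = [1, 2] / [4, 7] / [5] / [8];  Q = [1, 2] / [3, 5] / [4] / [6]
  Insert 6 (step 7): P = [1, 2, 6] / [4, 7] / [5] / [8];  Q = [1, 2, 7] / [3, 5] / [4] / [6]
  Insert 3 (step 8): P = [1, 2, 3] / [4, 6] / [5, 7] / [8];  Q = [1, 2, 7] / [3, 5] / [4, 8] / [6]
Final shape: (3, 2, 2, 1).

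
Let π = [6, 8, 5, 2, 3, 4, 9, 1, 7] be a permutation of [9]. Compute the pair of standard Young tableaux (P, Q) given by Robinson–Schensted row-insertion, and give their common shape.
P = [1, 3, 4, 7] / [2, 8, 9] / [5] / [6];  Q = [1, 2, 6, 7] / [3, 5, 9] / [4] / [8];  common shape = (4, 3, 1, 1)

Row-insert the values π_1, π_2, … into P one at a time, bumping the leftmost entry strictly greater than the inserted value down to the next row. The recording tableau Q records, in position (i, j), the step at which that cell was added to P.
  Insert 6 (step 1): P = [6];  Q = [1]
  Insert 8 (step 2): P = [6, 8];  Q = [1, 2]
  Insert 5 (step 3): P = [5, 8] / [6];  Q = [1, 2] / [3]
  Insert 2 (step 4): P = [2, 8] / [5] / [6];  Q = [1, 2] / [3] / [4]
  Insert 3 (step 5): P = [2, 3] / [5, 8] / [6];  Q = [1, 2] / [3, 5] / [4]
  Insert 4 (step 6): P = [2, 3, 4] / [5, 8] / [6];  Q = [1, 2, 6] / [3, 5] / [4]
  Insert 9 (step 7): P = [2, 3, 4, 9] / [5, 8] / [6];  Q = [1, 2, 6, 7] / [3, 5] / [4]
  Insert 1 (step 8): P = [1, 3, 4, 9] / [2, 8] / [5] / [6];  Q = [1, 2, 6, 7] / [3, 5] / [4] / [8]
  Insert 7 (step 9): P = [1, 3, 4, 7] / [2, 8, 9] / [5] / [6];  Q = [1, 2, 6, 7] / [3, 5, 9] / [4] / [8]
Final shape: (4, 3, 1, 1).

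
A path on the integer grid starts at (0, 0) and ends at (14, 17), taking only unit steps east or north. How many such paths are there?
Number of paths = 265182525

A monotone lattice path from (0, 0) to (14, 17) consists of 14 east steps and 17 north steps in some order, so it is determined by which 14 of the 31 steps are east. The count is C(31, 14) = 265182525.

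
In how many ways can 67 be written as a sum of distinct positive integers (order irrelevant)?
q(67) = 22250

A partition into distinct parts is a strictly decreasing sequence summing to n. The recurrence d(n, m) = d(n, m−1) + d(n−m, m−1) (use part m at most once) with q(n) = d(n, n) gives q(67) = 22250. (Euler's theorem: # distinct-part partitions = # odd-part partitions.)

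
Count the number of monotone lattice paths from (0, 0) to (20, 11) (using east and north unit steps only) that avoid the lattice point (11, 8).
Number of paths = 68044275

Total paths from (0, 0) to (20, 11): C(31, 20) = 84672315. Paths through (11, 8): (paths (0, 0) → (11, 8)) × (paths (11, 8) → (20, 11)) = C(19, 11) · C(12, 9) = 75582 · 220 = 16628040. Avoidance count = 84672315 − 16628040 = 68044275.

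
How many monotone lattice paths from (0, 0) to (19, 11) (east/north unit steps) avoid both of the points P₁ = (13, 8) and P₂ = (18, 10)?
Number of paths = 19834500

Inclusion–exclusion. Total paths: C(30, 19) = 54627300. Through P₁: C(21, 13)·C(9, 6) = 17093160. Through P₂: C(28, 18)·C(2, 1) = 26246220. Since P₁ is strictly southwest of P₂, a monotone path through both must visit P₁ then P₂; paths through both = C(21, 13)·C(7, 5)·C(2, 1) = 8546580. Avoid both = 54627300 − 17093160 − 26246220 + 8546580 = 19834500.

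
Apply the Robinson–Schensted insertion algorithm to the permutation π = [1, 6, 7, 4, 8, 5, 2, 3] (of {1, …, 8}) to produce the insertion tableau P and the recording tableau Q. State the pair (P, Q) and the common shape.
P = [1, 2, 3, 8] / [4, 5] / [6, 7];  Q = [1, 2, 3, 5] / [4, 6] / [7, 8];  common shape = (4, 2, 2)

Row-insert the values π_1, π_2, … into P one at a time, bumping the leftmost entry strictly greater than the inserted value down to the next row. The recording tableau Q records, in position (i, j), the step at which that cell was added to P.
  Insert 1 (step 1): P = [1];  Q = [1]
  Insert 6 (step 2): P = [1, 6];  Q = [1, 2]
  Insert 7 (step 3): P = [1, 6, 7];  Q = [1, 2, 3]
  Insert 4 (step 4): P = [1, 4, 7] / [6];  Q = [1, 2, 3] / [4]
  Insert 8 (step 5): P = [1, 4, 7, 8] / [6];  Q = [1, 2, 3, 5] / [4]
  Insert 5 (step 6): P = [1, 4, 5, 8] / [6, 7];  Q = [1, 2, 3, 5] / [4, 6]
  Insert 2 (step 7): P = [1, 2, 5, 8] / [4, 7] / [6];  Q = [1, 2, 3, 5] / [4, 6] / [7]
  Insert 3 (step 8): P = [1, 2, 3, 8] / [4, 5] / [6, 7];  Q = [1, 2, 3, 5] / [4, 6] / [7, 8]
Final shape: (4, 2, 2).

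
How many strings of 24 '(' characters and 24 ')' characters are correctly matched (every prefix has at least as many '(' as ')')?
C_24 = 1289904147324

These balanced parentheses are counted by the Catalan number C_n = (1/(n + 1)) · C(2n, n). For n = 24: C_24 = (1/25) · C(48, 24) = 32247603683100/25 = 1289904147324.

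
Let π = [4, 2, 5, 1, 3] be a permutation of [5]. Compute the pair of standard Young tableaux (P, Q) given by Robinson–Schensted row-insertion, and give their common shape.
P = [1, 3] / [2, 5] / [4];  Q = [1, 3] / [2, 5] / [4];  common shape = (2, 2, 1)

Row-insert the values π_1, π_2, … into P one at a time, bumping the leftmost entry strictly greater than the inserted value down to the next row. The recording tableau Q records, in position (i, j), the step at which that cell was added to P.
  Insert 4 (step 1): P = [4];  Q = [1]
  Insert 2 (step 2): P = [2] / [4];  Q = [1] / [2]
  Insert 5 (step 3): P = [2, 5] / [4];  Q = [1, 3] / [2]
  Insert 1 (step 4): P = [1, 5] / [2] / [4];  Q = [1, 3] / [2] / [4]
  Insert 3 (step 5): P = [1, 3] / [2, 5] / [4];  Q = [1, 3] / [2, 5] / [4]
Final shape: (2, 2, 1).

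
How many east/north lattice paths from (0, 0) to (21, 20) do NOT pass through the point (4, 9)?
Number of paths = 253774898520

Total paths from (0, 0) to (21, 20): C(41, 21) = 269128937220. Paths through (4, 9): (paths (0, 0) → (4, 9)) × (paths (4, 9) → (21, 20)) = C(13, 4) · C(28, 17) = 715 · 21474180 = 15354038700. Avoidance count = 269128937220 − 15354038700 = 253774898520.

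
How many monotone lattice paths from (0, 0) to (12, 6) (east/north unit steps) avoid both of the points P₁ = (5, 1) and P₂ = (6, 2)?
Number of paths = 10452

Inclusion–exclusion. Total paths: C(18, 12) = 18564. Through P₁: C(6, 5)·C(12, 7) = 4752. Through P₂: C(8, 6)·C(10, 6) = 5880. Since P₁ is strictly southwest of P₂, a monotone path through both must visit P₁ then P₂; paths through both = C(6, 5)·C(2, 1)·C(10, 6) = 2520. Avoid both = 18564 − 4752 − 5880 + 2520 = 10452.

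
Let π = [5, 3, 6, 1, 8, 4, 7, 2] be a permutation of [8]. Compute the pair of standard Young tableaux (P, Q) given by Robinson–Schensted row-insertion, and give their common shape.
P = [1, 2, 7] / [3, 4, 8] / [5, 6];  Q = [1, 3, 5] / [2, 6, 7] / [4, 8];  common shape = (3, 3, 2)

Row-insert the values π_1, π_2, … into P one at a time, bumping the leftmost entry strictly greater than the inserted value down to the next row. The recording tableau Q records, in position (i, j), the step at which that cell was added to P.
  Insert 5 (step 1): P = [5];  Q = [1]
  Insert 3 (step 2): P = [3] / [5];  Q = [1] / [2]
  Insert 6 (step 3): P = [3, 6] / [5];  Q = [1, 3] / [2]
  Insert 1 (step 4): P = [1, 6] / [3] / [5];  Q = [1, 3] / [2] / [4]
  Insert 8 (step 5): P = [1, 6, 8] / [3] / [5];  Q = [1, 3, 5] / [2] / [4]
  Insert 4 (step 6): P = [1, 4, 8] / [3, 6] / [5];  Q = [1, 3, 5] / [2, 6] / [4]
  Insert 7 (step 7): P = [1, 4, 7] / [3, 6, 8] / [5];  Q = [1, 3, 5] / [2, 6, 7] / [4]
  Insert 2 (step 8): P = [1, 2, 7] / [3, 4, 8] / [5, 6];  Q = [1, 3, 5] / [2, 6, 7] / [4, 8]
Final shape: (3, 3, 2).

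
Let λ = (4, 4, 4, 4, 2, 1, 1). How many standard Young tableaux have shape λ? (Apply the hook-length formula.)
# SYT of shape (4, 4, 4, 4, 2, 1, 1) = 24942060

Hook-length formula: f^λ = n! / Π hook(c), product over all cells c of the Young diagram. For λ = (4, 4, 4, 4, 2, 1, 1), n = 20 boxes. Hook lengths by row (left-to-right, top-to-bottom): [10, 7, 5, 4]; [9, 6, 4, 3]; [8, 5, 3, 2]; [7, 4, 2, 1]; [4, 1]; [2]; [1]. Product of hooks = 97542144000. So f^λ = 20! / 97542144000 = 2432902008176640000 / 97542144000 = 24942060.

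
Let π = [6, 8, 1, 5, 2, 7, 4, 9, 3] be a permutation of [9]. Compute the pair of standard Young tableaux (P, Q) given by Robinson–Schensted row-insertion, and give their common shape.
P = [1, 2, 3, 9] / [4, 7] / [5, 8] / [6];  Q = [1, 2, 6, 8] / [3, 4] / [5, 7] / [9];  common shape = (4, 2, 2, 1)

Row-insert the values π_1, π_2, … into P one at a time, bumping the leftmost entry strictly greater than the inserted value down to the next row. The recording tableau Q records, in position (i, j), the step at which that cell was added to P.
  Insert 6 (step 1): P = [6];  Q = [1]
  Insert 8 (step 2): P = [6, 8];  Q = [1, 2]
  Insert 1 (step 3): P = [1, 8] / [6];  Q = [1, 2] / [3]
  Insert 5 (step 4): P = [1, 5] / [6, 8];  Q = [1, 2] / [3, 4]
  Insert 2 (step 5): P = [1, 2] / [5, 8] / [6];  Q = [1, 2] / [3, 4] / [5]
  Insert 7 (step 6): P = [1, 2, 7] / [5, 8] / [6];  Q = [1, 2, 6] / [3, 4] / [5]
  Insert 4 (step 7): P = [1, 2, 4] / [5, 7] / [6, 8];  Q = [1, 2, 6] / [3, 4] / [5, 7]
  Insert 9 (step 8): P = [1, 2, 4, 9] / [5, 7] / [6, 8];  Q = [1, 2, 6, 8] / [3, 4] / [5, 7]
  Insert 3 (step 9): P = [1, 2, 3, 9] / [4, 7] / [5, 8] / [6];  Q = [1, 2, 6, 8] / [3, 4] / [5, 7] / [9]
Final shape: (4, 2, 2, 1).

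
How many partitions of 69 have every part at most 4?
p(69, parts ≤ 4) = 2808

Use the recurrence p(n, m) = p(n, m−1) + p(n−m, m): either the largest part is < m (count p(n, m−1)) or the largest part is exactly m (remove one copy of m, count p(n−m, m)). With p(0, ·) = 1 this gives p(69, parts ≤ 4) = 2808. (By conjugating Young diagrams, this also counts partitions of 69 into at most 4 parts.)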